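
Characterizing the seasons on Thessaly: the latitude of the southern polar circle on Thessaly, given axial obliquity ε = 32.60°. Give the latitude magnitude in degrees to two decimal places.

57.40°

The polar circle is the lowest latitude that experiences at least one full rotation of continuous darkness at the northern-summer solstice; it lies at |φ| = 90° − ε = 90° − 32.60° = 57.40°.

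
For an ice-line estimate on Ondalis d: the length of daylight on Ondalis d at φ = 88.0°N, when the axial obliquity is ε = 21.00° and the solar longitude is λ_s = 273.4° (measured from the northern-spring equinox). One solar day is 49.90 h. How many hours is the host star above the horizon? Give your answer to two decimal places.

0.00 h

Solar declination: sin δ = sin ε · sin λ_s = sin 21.00° × sin 273.4° = -0.35774, so δ = -20.961°.
cos H₀ = −tan φ · tan δ = 10.9702 ≥ 1, so the host star never rises (polar night) and H₀ = 0.
Daylight = 2H₀/(2π) × 49.90 h = (0.0000/π) × 49.90 = 0.00 h.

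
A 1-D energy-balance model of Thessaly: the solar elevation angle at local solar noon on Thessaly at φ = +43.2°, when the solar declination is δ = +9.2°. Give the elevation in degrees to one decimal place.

56.0°

At local noon the hour angle is zero, so the zenith angle equals |φ − δ| = |+43.2° − (+9.200°)| = 34.000°.
Elevation = 90° − 34.000° = 56.0°.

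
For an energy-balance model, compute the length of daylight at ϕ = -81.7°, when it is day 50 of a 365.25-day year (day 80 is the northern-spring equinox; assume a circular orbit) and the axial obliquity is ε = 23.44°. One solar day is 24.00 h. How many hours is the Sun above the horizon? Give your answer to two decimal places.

24.00 h

Solar longitude: L_s = 360° × (50 − 80)/365.25 = -29.569°, i.e. -29.569° + 360° = 330.431°.
sin δ = sin 23.44° × sin 330.431° = -0.19630, so δ = -11.320°.
Sunrise equation: cos h₀ = −tan ϕ · tan δ = -1.3723 ≤ −1, so the Sun never sets (polar day) and h₀ = π.
Daylight = 2h₀/(2π) × 24.00 h = (3.1416/π) × 24.00 = 24.00 h.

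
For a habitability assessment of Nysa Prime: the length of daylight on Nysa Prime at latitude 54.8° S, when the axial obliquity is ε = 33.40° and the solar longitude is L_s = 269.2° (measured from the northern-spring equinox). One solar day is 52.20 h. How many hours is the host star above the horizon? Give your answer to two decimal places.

46.16 h

Solar declination: sin δ = sin ε · sin L_s = sin 33.40° × sin 269.2° = -0.55043, so δ = -33.396°.
cos h₀ = −tan ϕ · tan δ = −tan(-54.8°) × tan(-33.396°) = -0.9346, so h₀ = 2.7779 rad = 159.16°.
Daylight = 2h₀/(2π) × 52.20 h = (2.7779/π) × 52.20 = 46.16 h.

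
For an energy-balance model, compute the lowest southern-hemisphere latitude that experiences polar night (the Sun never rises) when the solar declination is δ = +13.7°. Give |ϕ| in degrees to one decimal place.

Polar night requires cos h₀ = −tan ϕ tan δ ≥ 1, i.e. tan ϕ tan δ ≤ −1.
The boundary is |tan ϕ| · |tan δ| = 1, so |ϕ| = 90° − |δ| = 90° − 13.7° = 76.3° in the southern hemisphere.

|ϕ| = 76.3°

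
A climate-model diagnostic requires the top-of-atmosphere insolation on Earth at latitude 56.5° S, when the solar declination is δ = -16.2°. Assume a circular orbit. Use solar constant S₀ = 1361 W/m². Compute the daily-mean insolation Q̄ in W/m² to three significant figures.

Q̄ ≈ 410 W/m²

cos H₀ = −tan(-56.5°) tan(-16.200°) = -0.4389, H₀ = 2.0252 rad.
Bracket: H₀ sin φ sin δ + cos φ cos δ sin H₀ = 2.0252×-0.83389×-0.27899 + 0.55194×0.96029×0.89852 = 0.471157 + 0.476236 = 0.947393.
Q̄ = (S₀/π) × [bracket] = (1361/π) × 0.947393 = 410.4 W/m².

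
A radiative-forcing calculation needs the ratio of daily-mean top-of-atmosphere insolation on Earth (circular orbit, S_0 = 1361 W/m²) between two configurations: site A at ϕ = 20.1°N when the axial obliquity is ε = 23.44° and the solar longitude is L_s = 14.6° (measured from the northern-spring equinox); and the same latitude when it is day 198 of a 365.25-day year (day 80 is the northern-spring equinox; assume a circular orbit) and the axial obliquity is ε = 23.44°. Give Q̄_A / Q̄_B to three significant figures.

— Configuration A (ϕ=+20.1°):
Solar declination: sin δ = sin ε · sin L_s = sin 23.44° × sin 14.6° = 0.10027, so δ = +5.755°.
cos h₀ = −tan(+20.1°) tan(+5.755°) = -0.0369, h₀ = 1.6077 rad.
Bracket: h₀ sin ϕ sin δ + cos ϕ cos δ sin h₀ = 1.6077×0.34366×0.10027 + 0.93909×0.99496×0.99932 = 0.055399 + 0.933722 = 0.989121.
Q̄ = (S_0/π) × [bracket] = (1361/π) × 0.989121 = 428.51 W/m².
— Configuration B (ϕ=+20.1°):
Solar longitude: L_s = 360° × (198 − 80)/365.25 = 116.304°.
sin δ = sin 23.44° × sin 116.304° = 0.35660, so δ = +20.892°.
cos h₀ = −tan(+20.1°) tan(+20.892°) = -0.1397, h₀ = 1.7109 rad.
Bracket: h₀ sin ϕ sin δ + cos ϕ cos δ sin h₀ = 1.7109×0.34366×0.35660 + 0.93909×0.93426×0.99020 = 0.209669 + 0.868756 = 1.078425.
Q̄ = (S_0/π) × [bracket] = (1361/π) × 1.078425 = 467.20 W/m².
Ratio Q̄_A / Q̄_B = 428.51 / 467.20 = 0.9172.

Q̄_A / Q̄_B ≈ 0.917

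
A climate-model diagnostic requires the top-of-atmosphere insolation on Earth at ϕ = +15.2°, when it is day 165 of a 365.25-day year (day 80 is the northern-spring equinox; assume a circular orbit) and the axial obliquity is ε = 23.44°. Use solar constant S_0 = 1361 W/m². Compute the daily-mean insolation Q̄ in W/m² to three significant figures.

Q̄ ≈ 457 W/m²

Solar longitude: L_s = 360° × (165 − 80)/365.25 = 83.778°.
sin δ = sin 23.44° × sin 83.778° = 0.39545, so δ = +23.294°.
cos h₀ = −tan(+15.2°) tan(+23.294°) = -0.1170, h₀ = 1.6880 rad.
Bracket: h₀ sin ϕ sin δ + cos ϕ cos δ sin h₀ = 1.6880×0.26219×0.39545 + 0.96502×0.91849×0.99313 = 0.175017 + 0.880272 = 1.055289.
Q̄ = (S_0/π) × [bracket] = (1361/π) × 1.055289 = 457.2 W/m².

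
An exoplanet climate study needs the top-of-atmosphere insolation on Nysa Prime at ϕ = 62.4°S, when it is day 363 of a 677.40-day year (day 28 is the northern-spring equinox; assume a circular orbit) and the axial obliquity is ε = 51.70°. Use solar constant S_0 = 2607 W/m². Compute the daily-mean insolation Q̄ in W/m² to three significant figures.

Solar longitude: L_s = 360° × (363 − 28)/677.40 = 178.034°.
sin δ = sin 51.70° × sin 178.034° = 0.02693, so δ = +1.543°.
cos h₀ = −tan(-62.4°) tan(+1.543°) = 0.0515, h₀ = 1.5192 rad.
Bracket: h₀ sin ϕ sin δ + cos ϕ cos δ sin h₀ = 1.5192×-0.88620×0.02693 + 0.46330×0.99964×0.99867 = -0.036256 + 0.462517 = 0.426261.
Q̄ = (S_0/π) × [bracket] = (2607/π) × 0.426261 = 353.7 W/m².

Q̄ ≈ 354 W/m²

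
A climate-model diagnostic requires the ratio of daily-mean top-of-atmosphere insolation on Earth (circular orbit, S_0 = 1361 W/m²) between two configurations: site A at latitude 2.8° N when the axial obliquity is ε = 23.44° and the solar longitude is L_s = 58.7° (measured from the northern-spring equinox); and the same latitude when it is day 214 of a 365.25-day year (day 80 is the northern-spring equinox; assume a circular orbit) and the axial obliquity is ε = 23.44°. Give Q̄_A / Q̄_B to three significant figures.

Q̄_A / Q̄_B ≈ 0.988

— Configuration A (ϕ=+2.8°):
Solar declination: sin δ = sin ε · sin L_s = sin 23.44° × sin 58.7° = 0.33989, so δ = +19.870°.
cos h₀ = −tan(+2.8°) tan(+19.870°) = -0.0177, h₀ = 1.5885 rad.
Bracket: h₀ sin ϕ sin δ + cos ϕ cos δ sin h₀ = 1.5885×0.04885×0.33989 + 0.99881×0.94046×0.99984 = 0.026375 + 0.939191 = 0.965566.
Q̄ = (S_0/π) × [bracket] = (1361/π) × 0.965566 = 418.30 W/m².
— Configuration B (ϕ=+2.8°):
Solar longitude: L_s = 360° × (214 − 80)/365.25 = 132.074°.
sin δ = sin 23.44° × sin 132.074° = 0.29527, so δ = +17.174°.
cos h₀ = −tan(+2.8°) tan(+17.174°) = -0.0151, h₀ = 1.5859 rad.
Bracket: h₀ sin ϕ sin δ + cos ϕ cos δ sin h₀ = 1.5859×0.04885×0.29527 + 0.99881×0.95541×0.99989 = 0.022875 + 0.954168 = 0.977043.
Q̄ = (S_0/π) × [bracket] = (1361/π) × 0.977043 = 423.27 W/m².
Ratio Q̄_A / Q̄_B = 418.30 / 423.27 = 0.9883.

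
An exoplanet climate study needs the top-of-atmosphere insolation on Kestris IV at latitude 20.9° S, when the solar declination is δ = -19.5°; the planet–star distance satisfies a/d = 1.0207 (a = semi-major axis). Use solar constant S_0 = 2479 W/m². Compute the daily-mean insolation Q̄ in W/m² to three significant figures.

Q̄ ≈ 884 W/m²

cos h₀ = −tan(-20.9°) tan(-19.500°) = -0.1352, h₀ = 1.7064 rad.
Bracket: h₀ sin ϕ sin δ + cos ϕ cos δ sin h₀ = 1.7064×-0.35674×-0.33381 + 0.93420×0.94264×0.99081 = 0.203204 + 0.872521 = 1.075725.
Inverse-square distance factor (a/d)² = 1.0207² = 1.041828.
Q̄ = (S_0/π) × 1.041828 × [bracket] = (2479/π) × 1.041828 × 1.075725 = 884.3 W/m².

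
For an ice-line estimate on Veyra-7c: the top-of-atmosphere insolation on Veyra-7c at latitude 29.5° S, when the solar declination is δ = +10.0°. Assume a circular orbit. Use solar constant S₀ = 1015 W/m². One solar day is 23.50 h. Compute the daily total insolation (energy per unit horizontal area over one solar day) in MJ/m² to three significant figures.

cos H₀ = −tan(-29.5°) tan(+10.000°) = 0.0998, H₀ = 1.4709 rad.
Bracket: H₀ sin φ sin δ + cos φ cos δ sin H₀ = 1.4709×-0.49242×0.17365 + 0.87036×0.98481×0.99501 = -0.125775 + 0.852862 = 0.727087.
Q̄ = (S₀/π) × [bracket] = (1015/π) × 0.727087 = 234.91 W/m².
Daily total = Q̄ × 23.50 h × 3600 s/h = 234.91 × 23.50 × 3600 / 10⁶ = 19.87 MJ/m².

19.9 MJ/m²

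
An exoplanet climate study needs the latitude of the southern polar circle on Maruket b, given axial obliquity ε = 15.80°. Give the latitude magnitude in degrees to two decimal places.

The polar circle is the lowest latitude that experiences at least one full rotation of continuous darkness at the northern-summer solstice; it lies at |φ| = 90° − ε = 90° − 15.80° = 74.20°.

74.20°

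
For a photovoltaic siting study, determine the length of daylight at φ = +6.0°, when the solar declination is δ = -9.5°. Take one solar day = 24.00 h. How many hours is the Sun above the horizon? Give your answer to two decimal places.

cos H₀ = −tan φ · tan δ = −tan(+6.0°) × tan(-9.500°) = 0.0176, so H₀ = 1.5532 rad = 88.99°.
Daylight = 2H₀/(2π) × 24.00 h = (1.5532/π) × 24.00 = 11.87 h.

11.87 h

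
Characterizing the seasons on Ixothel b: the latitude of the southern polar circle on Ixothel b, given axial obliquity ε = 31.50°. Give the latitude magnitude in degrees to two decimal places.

The polar circle is the lowest latitude that experiences at least one full rotation of continuous darkness at the northern-summer solstice; it lies at |φ| = 90° − ε = 90° − 31.50° = 58.50°.

58.50°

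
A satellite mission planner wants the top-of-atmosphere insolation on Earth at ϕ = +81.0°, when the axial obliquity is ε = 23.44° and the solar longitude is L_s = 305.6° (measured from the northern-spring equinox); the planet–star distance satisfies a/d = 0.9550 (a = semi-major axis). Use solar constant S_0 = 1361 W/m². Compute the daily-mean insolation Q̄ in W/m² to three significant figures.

Solar declination: sin δ = sin ε · sin L_s = sin 23.44° × sin 305.6° = -0.32344, so δ = -18.871°.
cos h₀ = −tan(+81.0°) tan(-18.871°) = 2.1581 ≥ 1 ⇒ polar night, h₀ = 0 and Q̄ = 0.
Inverse-square distance factor (a/d)² = 0.9550² = 0.912025.

Q̄ ≈ 0.00 W/m²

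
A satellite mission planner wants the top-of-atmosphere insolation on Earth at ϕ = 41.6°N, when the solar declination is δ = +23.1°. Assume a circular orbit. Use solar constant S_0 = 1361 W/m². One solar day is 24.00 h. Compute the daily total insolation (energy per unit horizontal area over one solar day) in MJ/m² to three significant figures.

42.9 MJ/m²

cos h₀ = −tan(+41.6°) tan(+23.100°) = -0.3787, h₀ = 1.9592 rad.
Bracket: h₀ sin ϕ sin δ + cos ϕ cos δ sin h₀ = 1.9592×0.66393×0.39234 + 0.74780×0.91982×0.92552 = 0.510345 + 0.636611 = 1.146956.
Q̄ = (S_0/π) × [bracket] = (1361/π) × 1.146956 = 496.88 W/m².
Daily total = Q̄ × 24.00 h × 3600 s/h = 496.88 × 24.00 × 3600 / 10⁶ = 42.93 MJ/m².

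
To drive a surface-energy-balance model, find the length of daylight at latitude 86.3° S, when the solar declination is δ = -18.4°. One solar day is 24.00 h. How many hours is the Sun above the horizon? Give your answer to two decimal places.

24.00 h

Sunrise equation: cos H₀ = −tan φ · tan δ = -5.1441 ≤ −1, so the Sun never sets (polar day) and H₀ = π.
Daylight = 2H₀/(2π) × 24.00 h = (3.1416/π) × 24.00 = 24.00 h.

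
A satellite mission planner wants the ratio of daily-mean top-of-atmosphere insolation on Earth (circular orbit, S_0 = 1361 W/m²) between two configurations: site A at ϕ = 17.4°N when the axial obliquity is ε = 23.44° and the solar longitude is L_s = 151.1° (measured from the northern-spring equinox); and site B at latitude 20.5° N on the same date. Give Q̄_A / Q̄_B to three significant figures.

Q̄_A / Q̄_B ≈ 1.00

— Configuration A (ϕ=+17.4°):
Solar declination: sin δ = sin ε · sin L_s = sin 23.44° × sin 151.1° = 0.19224, so δ = +11.084°.
cos h₀ = −tan(+17.4°) tan(+11.084°) = -0.0614, h₀ = 1.6322 rad.
Bracket: h₀ sin ϕ sin δ + cos ϕ cos δ sin h₀ = 1.6322×0.29904×0.19224 + 0.95424×0.98135×0.99811 = 0.093831 + 0.934674 = 1.028505.
Q̄ = (S_0/π) × [bracket] = (1361/π) × 1.028505 = 445.57 W/m².
— Configuration B (ϕ=+20.5°):
cos h₀ = −tan(+20.5°) tan(+11.084°) = -0.0732, h₀ = 1.6441 rad.
Bracket: h₀ sin ϕ sin δ + cos ϕ cos δ sin h₀ = 1.6441×0.35021×0.19224 + 0.93667×0.98135×0.99731 = 0.110688 + 0.916728 = 1.027416.
Q̄ = (S_0/π) × [bracket] = (1361/π) × 1.027416 = 445.10 W/m².
Ratio Q̄_A / Q̄_B = 445.57 / 445.10 = 1.001.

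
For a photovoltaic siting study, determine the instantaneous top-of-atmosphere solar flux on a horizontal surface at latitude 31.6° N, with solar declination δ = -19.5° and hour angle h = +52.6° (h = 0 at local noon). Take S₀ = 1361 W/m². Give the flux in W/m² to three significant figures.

cos θ_z = sin φ sin δ + cos φ cos δ cos h = -0.174910 + 0.487646 = 0.312736.
Flux = S₀ · cos θ_z = 1361 × 0.312736 = 425.6 W/m².

426 W/m²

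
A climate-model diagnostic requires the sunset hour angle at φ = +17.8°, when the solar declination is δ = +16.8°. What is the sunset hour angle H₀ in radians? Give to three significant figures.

cos H₀ = −tan φ · tan δ = −tan(+17.8°) × tan(+16.800°) = -0.0969, so H₀ = 1.6679 rad = 95.56°.

H₀ = 1.67 rad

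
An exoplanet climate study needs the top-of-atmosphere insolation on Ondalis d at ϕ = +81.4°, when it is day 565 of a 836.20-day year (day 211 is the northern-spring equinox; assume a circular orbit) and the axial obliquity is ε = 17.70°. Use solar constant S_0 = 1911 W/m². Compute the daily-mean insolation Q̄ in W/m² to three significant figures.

Q̄ ≈ 267 W/m²

Solar longitude: L_s = 360° × (565 − 211)/836.20 = 152.404°.
sin δ = sin 17.70° × sin 152.404° = 0.14084, so δ = +8.096°.
cos h₀ = −tan(+81.4°) tan(+8.096°) = -0.9406, h₀ = 2.7953 rad.
Bracket: h₀ sin ϕ sin δ + cos ϕ cos δ sin h₀ = 2.7953×0.98876×0.14084 + 0.14954×0.99003×0.33942 = 0.389265 + 0.050251 = 0.439516.
Q̄ = (S_0/π) × [bracket] = (1911/π) × 0.439516 = 267.4 W/m².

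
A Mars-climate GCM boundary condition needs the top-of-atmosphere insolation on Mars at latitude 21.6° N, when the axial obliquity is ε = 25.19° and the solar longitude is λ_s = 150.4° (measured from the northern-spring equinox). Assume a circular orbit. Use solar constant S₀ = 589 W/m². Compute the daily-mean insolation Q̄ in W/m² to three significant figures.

Solar declination: sin δ = sin ε · sin λ_s = sin 25.19° × sin 150.4° = 0.21023, so δ = +12.136°.
cos H₀ = −tan(+21.6°) tan(+12.136°) = -0.0851, H₀ = 1.6560 rad.
Bracket: H₀ sin φ sin δ + cos φ cos δ sin H₀ = 1.6560×0.36812×0.21023 + 0.92978×0.97765×0.99637 = 0.128158 + 0.905700 = 1.033858.
Q̄ = (S₀/π) × [bracket] = (589/π) × 1.033858 = 193.8 W/m².

Q̄ ≈ 194 W/m²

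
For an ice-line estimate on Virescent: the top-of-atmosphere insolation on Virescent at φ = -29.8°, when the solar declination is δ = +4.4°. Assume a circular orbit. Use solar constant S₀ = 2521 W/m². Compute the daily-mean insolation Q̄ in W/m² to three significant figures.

Q̄ ≈ 647 W/m²

cos H₀ = −tan(-29.8°) tan(+4.400°) = 0.0441, H₀ = 1.5267 rad.
Bracket: H₀ sin φ sin δ + cos φ cos δ sin H₀ = 1.5267×-0.49697×0.07672 + 0.86777×0.99705×0.99903 = -0.058209 + 0.864371 = 0.806162.
Q̄ = (S₀/π) × [bracket] = (2521/π) × 0.806162 = 646.9 W/m².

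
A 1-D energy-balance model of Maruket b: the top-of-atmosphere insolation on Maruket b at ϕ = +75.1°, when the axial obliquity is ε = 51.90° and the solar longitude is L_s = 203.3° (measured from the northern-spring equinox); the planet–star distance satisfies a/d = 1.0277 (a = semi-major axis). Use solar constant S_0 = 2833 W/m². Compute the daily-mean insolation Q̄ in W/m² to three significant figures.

Q̄ ≈ 0.00 W/m²

Solar declination: sin δ = sin ε · sin L_s = sin 51.90° × sin 203.3° = -0.31127, so δ = -18.136°.
cos h₀ = −tan(+75.1°) tan(-18.136°) = 1.2310 ≥ 1 ⇒ polar night, h₀ = 0 and Q̄ = 0.
Inverse-square distance factor (a/d)² = 1.0277² = 1.056167.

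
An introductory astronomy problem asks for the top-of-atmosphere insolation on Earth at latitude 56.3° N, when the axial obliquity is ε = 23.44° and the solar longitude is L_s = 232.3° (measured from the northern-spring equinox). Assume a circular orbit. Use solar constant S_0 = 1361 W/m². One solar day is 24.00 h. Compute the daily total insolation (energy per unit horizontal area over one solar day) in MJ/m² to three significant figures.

6.81 MJ/m²

Solar declination: sin δ = sin ε · sin L_s = sin 23.44° × sin 232.3° = -0.31474, so δ = -18.345°.
cos h₀ = −tan(+56.3°) tan(-18.345°) = 0.4972, h₀ = 1.0504 rad.
Bracket: h₀ sin ϕ sin δ + cos ϕ cos δ sin h₀ = 1.0504×0.83195×-0.31474 + 0.55484×0.94918×0.86764 = -0.275045 + 0.456937 = 0.181892.
Q̄ = (S_0/π) × [bracket] = (1361/π) × 0.181892 = 78.799 W/m².
Daily total = Q̄ × 24.00 h × 3600 s/h = 78.799 × 24.00 × 3600 / 10⁶ = 6.808 MJ/m².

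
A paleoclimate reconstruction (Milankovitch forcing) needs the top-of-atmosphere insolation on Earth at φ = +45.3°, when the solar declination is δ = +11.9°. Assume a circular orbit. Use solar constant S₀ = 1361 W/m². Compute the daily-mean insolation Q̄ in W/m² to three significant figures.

Q̄ ≈ 405 W/m²

cos H₀ = −tan(+45.3°) tan(+11.900°) = -0.2130, H₀ = 1.7854 rad.
Bracket: H₀ sin φ sin δ + cos φ cos δ sin H₀ = 1.7854×0.71080×0.20620 + 0.70339×0.97851×0.97706 = 0.261681 + 0.672485 = 0.934166.
Q̄ = (S₀/π) × [bracket] = (1361/π) × 0.934166 = 404.7 W/m².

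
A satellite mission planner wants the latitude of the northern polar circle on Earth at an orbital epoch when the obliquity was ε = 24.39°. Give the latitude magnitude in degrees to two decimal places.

The polar circle is the lowest latitude that experiences at least one full rotation of continuous daylight at the northern-summer solstice; it lies at |ϕ| = 90° − ε = 90° − 24.39° = 65.61°.

65.61°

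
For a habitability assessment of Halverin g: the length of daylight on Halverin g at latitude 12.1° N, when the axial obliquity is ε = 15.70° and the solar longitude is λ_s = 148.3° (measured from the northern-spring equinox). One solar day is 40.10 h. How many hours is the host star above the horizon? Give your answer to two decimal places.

Solar declination: sin δ = sin ε · sin λ_s = sin 15.70° × sin 148.3° = 0.14219, so δ = +8.175°.
cos H₀ = −tan φ · tan δ = −tan(+12.1°) × tan(+8.175°) = -0.0308, so H₀ = 1.6016 rad = 91.76°.
Daylight = 2H₀/(2π) × 40.10 h = (1.6016/π) × 40.10 = 20.44 h.

20.44 h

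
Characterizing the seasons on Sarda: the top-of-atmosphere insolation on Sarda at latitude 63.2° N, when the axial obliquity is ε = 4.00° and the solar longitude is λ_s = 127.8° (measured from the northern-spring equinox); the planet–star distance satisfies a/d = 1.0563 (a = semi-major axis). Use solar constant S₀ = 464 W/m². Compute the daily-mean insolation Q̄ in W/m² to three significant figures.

Solar declination: sin δ = sin ε · sin λ_s = sin 4.00° × sin 127.8° = 0.05512, so δ = +3.160°.
cos H₀ = −tan(+63.2°) tan(+3.160°) = -0.1093, H₀ = 1.6803 rad.
Bracket: H₀ sin φ sin δ + cos φ cos δ sin H₀ = 1.6803×0.89259×0.05512 + 0.45088×0.99848×0.99401 = 0.082670 + 0.447498 = 0.530168.
Inverse-square distance factor (a/d)² = 1.0563² = 1.115770.
Q̄ = (S₀/π) × 1.115770 × [bracket] = (464/π) × 1.115770 × 0.530168 = 87.37 W/m².

Q̄ ≈ 87.4 W/m²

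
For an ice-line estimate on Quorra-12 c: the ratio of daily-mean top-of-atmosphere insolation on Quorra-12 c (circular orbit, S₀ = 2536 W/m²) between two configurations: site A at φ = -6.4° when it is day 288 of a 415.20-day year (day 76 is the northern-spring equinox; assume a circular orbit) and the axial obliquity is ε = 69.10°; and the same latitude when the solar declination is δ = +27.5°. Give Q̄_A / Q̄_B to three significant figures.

Q̄_A / Q̄_B ≈ 1.25

— Configuration A (φ=-6.4°):
Solar longitude: λ_s = 360° × (288 − 76)/415.20 = 183.815°.
sin δ = sin 69.10° × sin 183.815° = -0.06216, so δ = -3.564°.
cos H₀ = −tan(-6.4°) tan(-3.564°) = -0.0070, H₀ = 1.5778 rad.
Bracket: H₀ sin φ sin δ + cos φ cos δ sin H₀ = 1.5778×-0.11147×-0.06216 + 0.99377×0.99807×0.99998 = 0.010933 + 0.991832 = 1.002765.
Q̄ = (S₀/π) × [bracket] = (2536/π) × 1.002765 = 809.47 W/m².
— Configuration B (φ=-6.4°):
cos H₀ = −tan(-6.4°) tan(+27.500°) = 0.0584, H₀ = 1.5124 rad.
Bracket: H₀ sin φ sin δ + cos φ cos δ sin H₀ = 1.5124×-0.11147×0.46175 + 0.99377×0.88701×0.99829 = -0.077845 + 0.879977 = 0.802132.
Q̄ = (S₀/π) × [bracket] = (2536/π) × 0.802132 = 647.51 W/m².
Ratio Q̄_A / Q̄_B = 809.47 / 647.51 = 1.250.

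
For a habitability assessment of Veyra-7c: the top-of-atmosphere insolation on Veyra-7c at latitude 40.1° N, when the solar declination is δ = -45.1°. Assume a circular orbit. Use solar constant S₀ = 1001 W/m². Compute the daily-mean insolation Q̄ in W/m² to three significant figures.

cos H₀ = −tan(+40.1°) tan(-45.100°) = 0.8450, H₀ = 0.5642 rad.
Bracket: H₀ sin φ sin δ + cos φ cos δ sin H₀ = 0.5642×0.64412×-0.70834 + 0.76492×0.70587×0.53473 = -0.257420 + 0.288719 = 0.031299.
Q̄ = (S₀/π) × [bracket] = (1001/π) × 0.031299 = 9.973 W/m².

Q̄ ≈ 9.97 W/m²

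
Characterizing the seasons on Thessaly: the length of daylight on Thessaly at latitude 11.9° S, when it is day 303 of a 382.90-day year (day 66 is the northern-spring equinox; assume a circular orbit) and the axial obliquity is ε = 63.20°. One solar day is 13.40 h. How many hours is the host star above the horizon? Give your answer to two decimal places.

7.39 h

Solar longitude: λ_s = 360° × (303 − 66)/382.90 = 222.826°.
sin δ = sin 63.20° × sin 222.826° = -0.60675, so δ = -37.355°.
cos H₀ = −tan φ · tan δ = −tan(-11.9°) × tan(-37.355°) = -0.1609, so H₀ = 1.7324 rad = 99.26°.
Daylight = 2H₀/(2π) × 13.40 h = (1.7324/π) × 13.40 = 7.39 h.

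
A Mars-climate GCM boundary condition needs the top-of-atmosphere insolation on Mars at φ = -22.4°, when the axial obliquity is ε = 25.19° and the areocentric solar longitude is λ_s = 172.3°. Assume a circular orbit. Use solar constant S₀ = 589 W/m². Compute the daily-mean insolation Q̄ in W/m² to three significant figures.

sin δ = sin 25.19° × sin 172.3° = 0.05703, so δ = +3.269°.
cos H₀ = −tan(-22.4°) tan(+3.269°) = 0.0235, H₀ = 1.5473 rad.
Bracket: H₀ sin φ sin δ + cos φ cos δ sin H₀ = 1.5473×-0.38107×0.05703 + 0.92455×0.99837×0.99972 = -0.033627 + 0.922785 = 0.889158.
Q̄ = (S₀/π) × [bracket] = (589/π) × 0.889158 = 166.7 W/m².

Q̄ ≈ 167 W/m²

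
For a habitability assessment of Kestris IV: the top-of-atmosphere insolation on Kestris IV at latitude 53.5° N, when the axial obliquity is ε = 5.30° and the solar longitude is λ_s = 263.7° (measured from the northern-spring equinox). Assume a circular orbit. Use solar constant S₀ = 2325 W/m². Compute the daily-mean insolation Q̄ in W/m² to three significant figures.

Q̄ ≈ 356 W/m²

Solar declination: sin δ = sin ε · sin λ_s = sin 5.30° × sin 263.7° = -0.09181, so δ = -5.268°.
cos H₀ = −tan(+53.5°) tan(-5.268°) = 0.1246, H₀ = 1.4459 rad.
Bracket: H₀ sin φ sin δ + cos φ cos δ sin H₀ = 1.4459×0.80386×-0.09181 + 0.59482×0.99578×0.99221 = -0.106711 + 0.587696 = 0.480985.
Q̄ = (S₀/π) × [bracket] = (2325/π) × 0.480985 = 356.0 W/m².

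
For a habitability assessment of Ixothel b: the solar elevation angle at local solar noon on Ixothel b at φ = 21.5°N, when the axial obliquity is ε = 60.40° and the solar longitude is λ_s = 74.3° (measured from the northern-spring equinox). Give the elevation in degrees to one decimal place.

Solar declination: sin δ = sin ε · sin λ_s = sin 60.40° × sin 74.3° = 0.83706, so δ = +56.830°.
At local noon the hour angle is zero, so the zenith angle equals |φ − δ| = |+21.5° − (+56.830°)| = 35.330°.
Elevation = 90° − 35.330° = 54.7°.

54.7°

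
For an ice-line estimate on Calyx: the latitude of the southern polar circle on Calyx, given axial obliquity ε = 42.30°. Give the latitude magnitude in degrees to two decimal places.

The polar circle is the lowest latitude that experiences at least one full rotation of continuous darkness at the northern-summer solstice; it lies at |φ| = 90° − ε = 90° − 42.30° = 47.70°.

47.70°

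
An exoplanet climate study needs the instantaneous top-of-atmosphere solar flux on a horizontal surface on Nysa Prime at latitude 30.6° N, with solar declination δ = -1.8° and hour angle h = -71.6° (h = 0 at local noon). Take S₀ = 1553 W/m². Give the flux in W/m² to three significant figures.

397 W/m²

cos θ_z = sin φ sin δ + cos φ cos δ cos h = -0.015989 + 0.271558 = 0.255569.
Flux = S₀ · cos θ_z = 1553 × 0.255569 = 396.9 W/m².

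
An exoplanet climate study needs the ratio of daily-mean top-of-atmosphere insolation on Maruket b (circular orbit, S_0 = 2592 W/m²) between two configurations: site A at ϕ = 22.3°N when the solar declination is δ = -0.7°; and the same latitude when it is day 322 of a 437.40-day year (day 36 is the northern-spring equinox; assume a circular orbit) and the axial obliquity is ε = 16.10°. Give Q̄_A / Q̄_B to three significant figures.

— Configuration A (ϕ=+22.3°):
cos h₀ = −tan(+22.3°) tan(-0.700°) = 0.0050, h₀ = 1.5658 rad.
Bracket: h₀ sin ϕ sin δ + cos ϕ cos δ sin h₀ = 1.5658×0.37946×-0.01222 + 0.92521×0.99993×0.99999 = -0.007261 + 0.925136 = 0.917875.
Q̄ = (S_0/π) × [bracket] = (2592/π) × 0.917875 = 757.30 W/m².
— Configuration B (ϕ=+22.3°):
Solar longitude: L_s = 360° × (322 − 36)/437.40 = 235.391°.
sin δ = sin 16.10° × sin 235.391° = -0.22824, so δ = -13.194°.
cos h₀ = −tan(+22.3°) tan(-13.194°) = 0.0961, h₀ = 1.4745 rad.
Bracket: h₀ sin ϕ sin δ + cos ϕ cos δ sin h₀ = 1.4745×0.37946×-0.22824 + 0.92521×0.97360×0.99537 = -0.127703 + 0.896614 = 0.768911.
Q̄ = (S_0/π) × [bracket] = (2592/π) × 0.768911 = 634.40 W/m².
Ratio Q̄_A / Q̄_B = 757.30 / 634.40 = 1.194.

Q̄_A / Q̄_B ≈ 1.19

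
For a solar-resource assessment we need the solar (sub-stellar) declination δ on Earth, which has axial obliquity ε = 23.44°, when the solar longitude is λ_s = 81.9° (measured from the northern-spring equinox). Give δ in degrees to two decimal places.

δ = +23.19°

sin δ = sin ε · sin λ_s = sin 23.44° × sin 81.9° = 0.393820.
δ = arcsin(0.393820) = +23.19°.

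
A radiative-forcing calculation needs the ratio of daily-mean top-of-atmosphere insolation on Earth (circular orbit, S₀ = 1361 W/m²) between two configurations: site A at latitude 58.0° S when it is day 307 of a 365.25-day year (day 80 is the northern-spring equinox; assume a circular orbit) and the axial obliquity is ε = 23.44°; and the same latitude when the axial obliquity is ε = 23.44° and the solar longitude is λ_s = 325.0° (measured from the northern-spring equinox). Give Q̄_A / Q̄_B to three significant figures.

Q̄_A / Q̄_B ≈ 1.09

— Configuration A (φ=-58.0°):
Solar longitude: λ_s = 360° × (307 − 80)/365.25 = 223.737°.
sin δ = sin 23.44° × sin 223.737° = -0.27501, so δ = -15.963°.
cos H₀ = −tan(-58.0°) tan(-15.963°) = -0.4578, H₀ = 2.0463 rad.
Bracket: H₀ sin φ sin δ + cos φ cos δ sin H₀ = 2.0463×-0.84805×-0.27501 + 0.52992×0.96144×0.88908 = 0.477243 + 0.452974 = 0.930217.
Q̄ = (S₀/π) × [bracket] = (1361/π) × 0.930217 = 402.99 W/m².
— Configuration B (φ=-58.0°):
Solar declination: sin δ = sin ε · sin λ_s = sin 23.44° × sin 325.0° = -0.22816, so δ = -13.189°.
cos H₀ = −tan(-58.0°) tan(-13.189°) = -0.3750, H₀ = 1.9552 rad.
Bracket: H₀ sin φ sin δ + cos φ cos δ sin H₀ = 1.9552×-0.84805×-0.22816 + 0.52992×0.97362×0.92701 = 0.378314 + 0.478282 = 0.856596.
Q̄ = (S₀/π) × [bracket] = (1361/π) × 0.856596 = 371.09 W/m².
Ratio Q̄_A / Q̄_B = 402.99 / 371.09 = 1.086.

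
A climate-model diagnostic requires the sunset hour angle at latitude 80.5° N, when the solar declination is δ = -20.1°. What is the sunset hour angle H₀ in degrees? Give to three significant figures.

cos H₀ = −tan φ · tan δ = 2.1868 ≥ 1, so the Sun never rises (polar night) and H₀ = 0.

H₀ = 0.00°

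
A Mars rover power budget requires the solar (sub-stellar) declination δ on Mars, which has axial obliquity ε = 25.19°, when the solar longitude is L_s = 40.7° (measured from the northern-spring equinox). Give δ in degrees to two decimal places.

δ = +16.11°

sin δ = sin ε · sin L_s = sin 25.19° × sin 40.7° = 0.277547.
δ = arcsin(0.277547) = +16.11°.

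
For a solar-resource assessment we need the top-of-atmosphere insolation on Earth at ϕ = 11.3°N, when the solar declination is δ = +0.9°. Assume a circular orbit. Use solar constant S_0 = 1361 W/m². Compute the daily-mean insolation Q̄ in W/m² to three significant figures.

cos h₀ = −tan(+11.3°) tan(+0.900°) = -0.0031, h₀ = 1.5739 rad.
Bracket: h₀ sin ϕ sin δ + cos ϕ cos δ sin h₀ = 1.5739×0.19595×0.01571 + 0.98061×0.99988×1.00000 = 0.004845 + 0.980492 = 0.985337.
Q̄ = (S_0/π) × [bracket] = (1361/π) × 0.985337 = 426.9 W/m².

Q̄ ≈ 427 W/m²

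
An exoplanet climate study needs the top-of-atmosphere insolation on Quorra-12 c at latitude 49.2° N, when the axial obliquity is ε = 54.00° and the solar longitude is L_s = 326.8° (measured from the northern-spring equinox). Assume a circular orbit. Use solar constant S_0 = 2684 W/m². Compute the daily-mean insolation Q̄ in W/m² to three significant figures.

Q̄ ≈ 135 W/m²

Solar declination: sin δ = sin ε · sin L_s = sin 54.00° × sin 326.8° = -0.44299, so δ = -26.295°.
cos h₀ = −tan(+49.2°) tan(-26.295°) = 0.5724, h₀ = 0.9613 rad.
Bracket: h₀ sin ϕ sin δ + cos ϕ cos δ sin h₀ = 0.9613×0.75700×-0.44299 + 0.65342×0.89653×0.81995 = -0.322366 + 0.480335 = 0.157969.
Q̄ = (S_0/π) × [bracket] = (2684/π) × 0.157969 = 135.0 W/m².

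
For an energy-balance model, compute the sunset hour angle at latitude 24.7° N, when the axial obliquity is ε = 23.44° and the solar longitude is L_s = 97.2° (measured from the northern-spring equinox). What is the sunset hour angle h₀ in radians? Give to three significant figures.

Solar declination: sin δ = sin ε · sin L_s = sin 23.44° × sin 97.2° = 0.39465, so δ = +23.244°.
cos h₀ = −tan ϕ · tan δ = −tan(+24.7°) × tan(+23.244°) = -0.1976, so h₀ = 1.7697 rad = 101.39°.

h₀ = 1.77 rad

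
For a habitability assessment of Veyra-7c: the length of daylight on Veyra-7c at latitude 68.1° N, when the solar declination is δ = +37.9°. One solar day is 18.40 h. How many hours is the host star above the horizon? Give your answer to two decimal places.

18.40 h

Sunrise equation: cos h₀ = −tan ϕ · tan δ = -1.9365 ≤ −1, so the host star never sets (polar day) and h₀ = π.
Daylight = 2h₀/(2π) × 18.40 h = (3.1416/π) × 18.40 = 18.40 h.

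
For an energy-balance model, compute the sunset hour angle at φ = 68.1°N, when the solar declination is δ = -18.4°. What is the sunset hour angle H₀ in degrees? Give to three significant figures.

H₀ = 34.2°

cos H₀ = −tan φ · tan δ = −tan(+68.1°) × tan(-18.400°) = 0.8275, so H₀ = 0.5961 rad = 34.16°.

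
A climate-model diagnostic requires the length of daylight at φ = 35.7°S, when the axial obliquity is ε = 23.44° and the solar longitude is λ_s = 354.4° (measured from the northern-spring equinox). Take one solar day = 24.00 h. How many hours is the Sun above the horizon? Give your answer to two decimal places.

Solar declination: sin δ = sin ε · sin λ_s = sin 23.44° × sin 354.4° = -0.03882, so δ = -2.225°.
cos H₀ = −tan φ · tan δ = −tan(-35.7°) × tan(-2.225°) = -0.0279, so H₀ = 1.5987 rad = 91.60°.
Daylight = 2H₀/(2π) × 24.00 h = (1.5987/π) × 24.00 = 12.21 h.

12.21 h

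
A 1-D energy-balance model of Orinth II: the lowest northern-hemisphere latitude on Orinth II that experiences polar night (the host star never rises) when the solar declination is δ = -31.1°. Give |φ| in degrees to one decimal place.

Polar night requires cos H₀ = −tan φ tan δ ≥ 1, i.e. tan φ tan δ ≤ −1.
The boundary is |tan φ| · |tan δ| = 1, so |φ| = 90° − |δ| = 90° − 31.1° = 58.9° in the northern hemisphere.

|φ| = 58.9°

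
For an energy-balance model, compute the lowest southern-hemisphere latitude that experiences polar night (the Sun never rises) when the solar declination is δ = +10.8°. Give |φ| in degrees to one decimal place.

Polar night requires cos H₀ = −tan φ tan δ ≥ 1, i.e. tan φ tan δ ≤ −1.
The boundary is |tan φ| · |tan δ| = 1, so |φ| = 90° − |δ| = 90° − 10.8° = 79.2° in the southern hemisphere.

|φ| = 79.2°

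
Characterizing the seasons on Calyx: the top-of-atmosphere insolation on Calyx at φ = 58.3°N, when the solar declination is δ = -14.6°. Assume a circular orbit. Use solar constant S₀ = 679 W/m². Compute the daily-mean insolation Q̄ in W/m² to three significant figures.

cos H₀ = −tan(+58.3°) tan(-14.600°) = 0.4218, H₀ = 1.1354 rad.
Bracket: H₀ sin φ sin δ + cos φ cos δ sin H₀ = 1.1354×0.85081×-0.25207 + 0.52547×0.96771×0.90671 = -0.243502 + 0.461064 = 0.217562.
Q̄ = (S₀/π) × [bracket] = (679/π) × 0.217562 = 47.02 W/m².

Q̄ ≈ 47.0 W/m²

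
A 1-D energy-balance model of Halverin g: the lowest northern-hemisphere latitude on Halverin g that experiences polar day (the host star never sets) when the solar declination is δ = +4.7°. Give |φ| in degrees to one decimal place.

|φ| = 85.3°

Polar day requires cos H₀ = −tan φ tan δ ≤ −1, i.e. tan φ tan δ ≥ 1.
The boundary is |tan φ| · |tan δ| = 1, so |φ| = 90° − |δ| = 90° − 4.7° = 85.3° in the northern hemisphere.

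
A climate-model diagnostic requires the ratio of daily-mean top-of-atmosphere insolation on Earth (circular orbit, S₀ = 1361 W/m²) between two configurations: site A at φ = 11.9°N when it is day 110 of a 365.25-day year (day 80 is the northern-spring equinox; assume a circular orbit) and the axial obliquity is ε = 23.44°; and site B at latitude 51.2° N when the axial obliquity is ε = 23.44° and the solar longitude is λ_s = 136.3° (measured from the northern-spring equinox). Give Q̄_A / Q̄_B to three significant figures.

— Configuration A (φ=+11.9°):
Solar longitude: λ_s = 360° × (110 − 80)/365.25 = 29.569°.
sin δ = sin 23.44° × sin 29.569° = 0.19630, so δ = +11.320°.
cos H₀ = −tan(+11.9°) tan(+11.320°) = -0.0422, H₀ = 1.6130 rad.
Bracket: H₀ sin φ sin δ + cos φ cos δ sin H₀ = 1.6130×0.20620×0.19630 + 0.97851×0.98054×0.99911 = 0.065289 + 0.958614 = 1.023903.
Q̄ = (S₀/π) × [bracket] = (1361/π) × 1.023903 = 443.58 W/m².
— Configuration B (φ=+51.2°):
Solar declination: sin δ = sin ε · sin λ_s = sin 23.44° × sin 136.3° = 0.27483, so δ = +15.952°.
cos H₀ = −tan(+51.2°) tan(+15.952°) = -0.3555, H₀ = 1.9342 rad.
Bracket: H₀ sin φ sin δ + cos φ cos δ sin H₀ = 1.9342×0.77934×0.27483 + 0.62660×0.96149×0.93468 = 0.414279 + 0.563116 = 0.977395.
Q̄ = (S₀/π) × [bracket] = (1361/π) × 0.977395 = 423.43 W/m².
Ratio Q̄_A / Q̄_B = 443.58 / 423.43 = 1.048.

Q̄_A / Q̄_B ≈ 1.05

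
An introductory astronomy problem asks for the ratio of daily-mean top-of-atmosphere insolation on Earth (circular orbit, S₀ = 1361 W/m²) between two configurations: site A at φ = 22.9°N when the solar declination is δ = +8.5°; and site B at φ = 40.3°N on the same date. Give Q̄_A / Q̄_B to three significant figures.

— Configuration A (φ=+22.9°):
cos H₀ = −tan(+22.9°) tan(+8.500°) = -0.0631, H₀ = 1.6340 rad.
Bracket: H₀ sin φ sin δ + cos φ cos δ sin H₀ = 1.6340×0.38912×0.14781 + 0.92119×0.98902×0.99801 = 0.093981 + 0.909262 = 1.003243.
Q̄ = (S₀/π) × [bracket] = (1361/π) × 1.003243 = 434.62 W/m².
— Configuration B (φ=+40.3°):
cos H₀ = −tan(+40.3°) tan(+8.500°) = -0.1267, H₀ = 1.6979 rad.
Bracket: H₀ sin φ sin δ + cos φ cos δ sin H₀ = 1.6979×0.64679×0.14781 + 0.76267×0.98902×0.99194 = 0.162323 + 0.748216 = 0.910539.
Q̄ = (S₀/π) × [bracket] = (1361/π) × 0.910539 = 394.46 W/m².
Ratio Q̄_A / Q̄_B = 434.62 / 394.46 = 1.102.

Q̄_A / Q̄_B ≈ 1.10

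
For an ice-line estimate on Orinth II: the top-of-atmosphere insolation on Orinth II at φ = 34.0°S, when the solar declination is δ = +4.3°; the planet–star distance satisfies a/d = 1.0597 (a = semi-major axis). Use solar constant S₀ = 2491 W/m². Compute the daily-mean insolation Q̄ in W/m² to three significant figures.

Q̄ ≈ 678 W/m²

cos H₀ = −tan(-34.0°) tan(+4.300°) = 0.0507, H₀ = 1.5201 rad.
Bracket: H₀ sin φ sin δ + cos φ cos δ sin H₀ = 1.5201×-0.55919×0.07498 + 0.82904×0.99719×0.99871 = -0.063735 + 0.825644 = 0.761909.
Inverse-square distance factor (a/d)² = 1.0597² = 1.122964.
Q̄ = (S₀/π) × 1.122964 × [bracket] = (2491/π) × 1.122964 × 0.761909 = 678.4 W/m².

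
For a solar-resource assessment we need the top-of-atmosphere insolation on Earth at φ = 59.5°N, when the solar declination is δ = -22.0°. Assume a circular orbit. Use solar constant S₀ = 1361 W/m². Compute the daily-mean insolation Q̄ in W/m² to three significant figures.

Q̄ ≈ 34.4 W/m²

cos H₀ = −tan(+59.5°) tan(-22.000°) = 0.6859, H₀ = 0.8150 rad.
Bracket: H₀ sin φ sin δ + cos φ cos δ sin H₀ = 0.8150×0.86163×-0.37461 + 0.50754×0.92718×0.72770 = -0.263062 + 0.342442 = 0.079380.
Q̄ = (S₀/π) × [bracket] = (1361/π) × 0.079380 = 34.39 W/m².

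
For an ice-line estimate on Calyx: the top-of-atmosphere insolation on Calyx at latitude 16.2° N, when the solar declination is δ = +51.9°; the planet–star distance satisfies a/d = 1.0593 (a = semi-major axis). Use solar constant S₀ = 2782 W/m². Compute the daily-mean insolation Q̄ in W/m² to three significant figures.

Q̄ ≈ 972 W/m²

cos H₀ = −tan(+16.2°) tan(+51.900°) = -0.3705, H₀ = 1.9504 rad.
Bracket: H₀ sin φ sin δ + cos φ cos δ sin H₀ = 1.9504×0.27899×0.78694 + 0.96029×0.61704×0.92882 = 0.428207 + 0.550361 = 0.978568.
Inverse-square distance factor (a/d)² = 1.0593² = 1.122116.
Q̄ = (S₀/π) × 1.122116 × [bracket] = (2782/π) × 1.122116 × 0.978568 = 972.4 W/m².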